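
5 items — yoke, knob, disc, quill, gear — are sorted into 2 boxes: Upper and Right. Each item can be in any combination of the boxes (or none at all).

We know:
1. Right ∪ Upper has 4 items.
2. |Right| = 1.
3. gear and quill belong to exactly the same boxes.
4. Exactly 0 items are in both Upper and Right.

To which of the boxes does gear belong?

gear: Upper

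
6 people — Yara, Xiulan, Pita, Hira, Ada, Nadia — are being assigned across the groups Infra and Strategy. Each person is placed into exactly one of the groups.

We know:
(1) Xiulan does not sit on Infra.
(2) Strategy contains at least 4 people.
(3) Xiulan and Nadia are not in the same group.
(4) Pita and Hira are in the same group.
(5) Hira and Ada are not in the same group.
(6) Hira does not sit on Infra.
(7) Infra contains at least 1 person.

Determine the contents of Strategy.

Strategy = {Hira, Pita, Xiulan, Yara}

From (1): Xiulan ∉ Infra.
From (6): Hira ∉ Infra.
(4): Pita matches Hira: Pita ∉ Infra.
Only one group left: Xiulan ∈ Strategy.
Only one group left: Pita ∈ Strategy.
Only one group left: Hira ∈ Strategy.
(3): Nadia ∉ Strategy.
(5): Ada ∉ Strategy.
Only one group left: Ada ∈ Infra.
Only one group left: Nadia ∈ Infra.
(2): only 4 candidates remain for Strategy, so all are in.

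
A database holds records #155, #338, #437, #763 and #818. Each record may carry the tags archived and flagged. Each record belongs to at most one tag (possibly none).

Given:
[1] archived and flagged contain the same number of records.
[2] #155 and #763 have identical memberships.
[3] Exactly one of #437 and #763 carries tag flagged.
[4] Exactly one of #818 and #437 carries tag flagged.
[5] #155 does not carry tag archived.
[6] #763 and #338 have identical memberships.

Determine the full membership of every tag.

archived = {#818}; flagged = {#437}

From (5): #155 ∉ archived.
(2): #763 matches #155: #763 ∉ archived.
(6): #338 matches #763: #338 ∉ archived.
Suppose #155 ∈ flagged: no assignment then satisfies all the clues, so #155 ∉ flagged.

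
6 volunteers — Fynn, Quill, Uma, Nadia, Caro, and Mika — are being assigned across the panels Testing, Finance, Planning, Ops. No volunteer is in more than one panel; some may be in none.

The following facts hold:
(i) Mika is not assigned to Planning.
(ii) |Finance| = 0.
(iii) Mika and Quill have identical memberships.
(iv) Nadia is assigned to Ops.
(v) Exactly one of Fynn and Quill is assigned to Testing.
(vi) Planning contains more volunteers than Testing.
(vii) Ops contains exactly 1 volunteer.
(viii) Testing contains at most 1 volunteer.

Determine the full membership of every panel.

Testing = {Fynn}; Finance = {}; Planning = {Caro, Uma}; Ops = {Nadia}

From (i): Mika ∉ Planning.
From (iv): Nadia ∈ Ops.
(ii): Finance already has 0, so the rest are out.
(iii): Quill matches Mika: Quill ∉ Planning.
(vii): Ops already has 1, so the rest are out.
Suppose Fynn ∉ Testing: no assignment then satisfies all the clues, so Fynn ∈ Testing.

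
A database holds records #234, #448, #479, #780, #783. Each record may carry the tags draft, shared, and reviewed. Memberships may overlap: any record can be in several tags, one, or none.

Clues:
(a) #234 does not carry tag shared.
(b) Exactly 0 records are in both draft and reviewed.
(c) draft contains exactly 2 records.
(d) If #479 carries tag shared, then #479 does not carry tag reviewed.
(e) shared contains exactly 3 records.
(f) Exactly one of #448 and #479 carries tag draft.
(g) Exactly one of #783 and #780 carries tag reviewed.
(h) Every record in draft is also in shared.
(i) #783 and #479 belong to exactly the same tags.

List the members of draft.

draft = {#479, #783}

From (a): #234 ∉ shared.
(h) contrapositive: #234 ∉ draft.
Suppose #448 ∈ draft: no assignment then satisfies all the clues, so #448 ∉ draft.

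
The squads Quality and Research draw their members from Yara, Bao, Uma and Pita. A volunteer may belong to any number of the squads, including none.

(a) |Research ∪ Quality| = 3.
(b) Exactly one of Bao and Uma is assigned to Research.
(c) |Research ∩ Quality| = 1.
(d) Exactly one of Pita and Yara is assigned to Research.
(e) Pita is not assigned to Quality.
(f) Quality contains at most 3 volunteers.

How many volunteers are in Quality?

2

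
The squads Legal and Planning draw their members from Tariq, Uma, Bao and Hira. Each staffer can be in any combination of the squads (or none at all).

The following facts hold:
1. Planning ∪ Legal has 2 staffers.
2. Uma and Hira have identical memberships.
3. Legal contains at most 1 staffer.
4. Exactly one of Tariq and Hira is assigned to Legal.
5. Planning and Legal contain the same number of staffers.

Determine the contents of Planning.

Planning = {Bao}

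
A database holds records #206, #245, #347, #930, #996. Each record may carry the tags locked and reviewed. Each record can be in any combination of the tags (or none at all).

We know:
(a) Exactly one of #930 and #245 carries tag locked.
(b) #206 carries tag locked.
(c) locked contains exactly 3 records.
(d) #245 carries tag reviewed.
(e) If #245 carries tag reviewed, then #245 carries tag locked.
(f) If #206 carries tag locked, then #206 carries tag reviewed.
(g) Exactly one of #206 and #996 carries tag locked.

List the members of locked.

locked = {#206, #245, #347}

From (b): #206 ∈ locked.
From (d): #245 ∈ reviewed.
(e): #245 ∈ locked.
(f): #206 ∈ reviewed.
(g) (exactly one): #996 ∉ locked.
(a) (exactly one): #930 ∉ locked.
(c): only 3 candidates remain for locked, so all are in.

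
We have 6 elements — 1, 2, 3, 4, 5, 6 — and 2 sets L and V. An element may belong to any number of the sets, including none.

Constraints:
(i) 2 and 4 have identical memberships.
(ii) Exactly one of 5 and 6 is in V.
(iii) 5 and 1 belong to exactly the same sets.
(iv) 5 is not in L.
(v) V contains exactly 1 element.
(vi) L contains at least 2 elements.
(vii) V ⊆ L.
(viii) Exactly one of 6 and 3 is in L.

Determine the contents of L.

L = {2, 4, 6}

From (iv): 5 ∉ L.
(iii): 1 matches 5: 1 ∉ L.
(vii) contrapositive: 1 ∉ V.
(vii) contrapositive: 5 ∉ V.
(ii) (exactly one): 6 ∈ V.
(v): V already has 1, so the rest are out.
(vii) with 6 ∈ V: 6 ∈ L.
(viii) (exactly one): 3 ∉ L.
Suppose 2 ∉ L: no assignment then satisfies all the clues, so 2 ∈ L.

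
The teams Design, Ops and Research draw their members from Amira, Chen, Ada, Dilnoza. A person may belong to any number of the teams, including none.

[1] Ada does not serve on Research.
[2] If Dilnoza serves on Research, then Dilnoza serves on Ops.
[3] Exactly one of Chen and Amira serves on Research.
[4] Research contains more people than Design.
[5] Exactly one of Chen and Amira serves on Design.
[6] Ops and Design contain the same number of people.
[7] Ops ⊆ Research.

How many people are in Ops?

1

From (1): Ada ∉ Research.
(7) contrapositive: Ada ∉ Ops.
Suppose Amira ∈ Ops: no assignment then satisfies all the clues, so Amira ∉ Ops.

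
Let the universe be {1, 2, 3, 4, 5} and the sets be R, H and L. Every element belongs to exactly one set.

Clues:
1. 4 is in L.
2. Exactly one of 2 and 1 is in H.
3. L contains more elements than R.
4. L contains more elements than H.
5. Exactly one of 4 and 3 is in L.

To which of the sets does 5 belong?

5: L

From (1): 4 ∈ L.
(5) (exactly one): 3 ∉ L.
Suppose 5 ∈ R: no assignment then satisfies all the clues, so 5 ∉ R.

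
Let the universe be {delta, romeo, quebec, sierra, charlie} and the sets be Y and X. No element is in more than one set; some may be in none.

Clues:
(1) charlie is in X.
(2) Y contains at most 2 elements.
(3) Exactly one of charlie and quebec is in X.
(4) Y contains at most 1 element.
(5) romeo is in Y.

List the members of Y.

From (1): charlie ∈ X.
From (5): romeo ∈ Y.
(3) (exactly one): quebec ∉ X.
(4): Y already has 1, so the rest are out.

Y = {romeo}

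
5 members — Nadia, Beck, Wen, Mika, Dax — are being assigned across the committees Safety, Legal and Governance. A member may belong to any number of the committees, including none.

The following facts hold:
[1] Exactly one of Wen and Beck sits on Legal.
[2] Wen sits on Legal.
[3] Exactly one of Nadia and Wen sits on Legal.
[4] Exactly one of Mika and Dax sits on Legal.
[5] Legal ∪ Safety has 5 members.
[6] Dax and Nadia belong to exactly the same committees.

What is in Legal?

Legal = {Mika, Wen}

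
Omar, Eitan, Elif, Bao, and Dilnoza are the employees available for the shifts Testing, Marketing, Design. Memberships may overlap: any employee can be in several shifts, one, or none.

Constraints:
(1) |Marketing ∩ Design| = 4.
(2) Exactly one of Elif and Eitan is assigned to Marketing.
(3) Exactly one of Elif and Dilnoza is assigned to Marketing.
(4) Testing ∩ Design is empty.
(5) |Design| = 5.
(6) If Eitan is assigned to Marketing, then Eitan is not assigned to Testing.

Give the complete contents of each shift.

Testing = {}; Marketing = {Bao, Dilnoza, Eitan, Omar}; Design = {Bao, Dilnoza, Eitan, Elif, Omar}

(5): only 5 candidates remain for Design, so all are in.
(4) (disjoint): Omar ∉ Testing.
(4) (disjoint): Eitan ∉ Testing.
(4) (disjoint): Elif ∉ Testing.
(4) (disjoint): Bao ∉ Testing.
(4) (disjoint): Dilnoza ∉ Testing.
Suppose Omar ∉ Marketing: no assignment then satisfies all the clues, so Omar ∈ Marketing.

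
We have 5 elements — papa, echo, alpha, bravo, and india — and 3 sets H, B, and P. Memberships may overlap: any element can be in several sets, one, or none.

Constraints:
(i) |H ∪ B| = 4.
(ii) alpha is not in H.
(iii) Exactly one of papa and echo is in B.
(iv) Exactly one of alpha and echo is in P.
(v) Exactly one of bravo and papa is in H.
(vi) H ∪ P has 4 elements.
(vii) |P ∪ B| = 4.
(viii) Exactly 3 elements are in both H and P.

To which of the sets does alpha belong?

alpha: none

From (ii): alpha ∉ H.
Suppose alpha ∈ B: no assignment then satisfies all the clues, so alpha ∉ B.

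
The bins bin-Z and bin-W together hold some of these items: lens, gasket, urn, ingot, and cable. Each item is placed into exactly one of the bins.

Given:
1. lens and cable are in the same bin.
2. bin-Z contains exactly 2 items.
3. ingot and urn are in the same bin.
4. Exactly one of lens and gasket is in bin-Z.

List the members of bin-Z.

bin-Z = {cable, lens}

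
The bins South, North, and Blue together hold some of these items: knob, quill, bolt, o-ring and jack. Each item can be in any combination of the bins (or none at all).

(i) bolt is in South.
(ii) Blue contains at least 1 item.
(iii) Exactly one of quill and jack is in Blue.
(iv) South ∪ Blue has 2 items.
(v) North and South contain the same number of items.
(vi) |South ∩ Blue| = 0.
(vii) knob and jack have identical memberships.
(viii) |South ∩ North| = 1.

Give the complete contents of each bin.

South = {bolt}; North = {bolt}; Blue = {quill}

From (i): bolt ∈ South.
Suppose knob ∈ South: no assignment then satisfies all the clues, so knob ∉ South.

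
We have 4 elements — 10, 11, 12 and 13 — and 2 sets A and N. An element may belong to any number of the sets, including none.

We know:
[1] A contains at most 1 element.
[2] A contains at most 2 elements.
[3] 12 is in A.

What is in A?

From (3): 12 ∈ A.
(1): A already has 1, so the rest are out.

A = {12}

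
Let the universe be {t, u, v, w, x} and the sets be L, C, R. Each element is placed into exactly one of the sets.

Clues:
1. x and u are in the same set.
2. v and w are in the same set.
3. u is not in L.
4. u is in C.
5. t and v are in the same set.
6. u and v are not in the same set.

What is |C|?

From (3): u ∉ L.
From (4): u ∈ C.
(1): x matches u: x ∉ L.
(1): x matches u: x ∈ C.
(6): v ∉ C.
(2): w matches v: w ∉ C.
(5): t matches v: t ∉ C.

2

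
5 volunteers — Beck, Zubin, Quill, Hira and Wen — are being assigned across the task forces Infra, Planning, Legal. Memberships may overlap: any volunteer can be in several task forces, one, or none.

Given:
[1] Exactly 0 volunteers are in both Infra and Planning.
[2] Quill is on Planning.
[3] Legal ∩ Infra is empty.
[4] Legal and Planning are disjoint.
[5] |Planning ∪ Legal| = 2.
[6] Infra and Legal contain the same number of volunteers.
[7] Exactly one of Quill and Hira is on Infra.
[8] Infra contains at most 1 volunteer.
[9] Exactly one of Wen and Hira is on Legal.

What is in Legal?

From (2): Quill ∈ Planning.
(4) (disjoint): Quill ∉ Legal.
Suppose Beck ∈ Legal: no assignment then satisfies all the clues, so Beck ∉ Legal.

Legal = {Wen}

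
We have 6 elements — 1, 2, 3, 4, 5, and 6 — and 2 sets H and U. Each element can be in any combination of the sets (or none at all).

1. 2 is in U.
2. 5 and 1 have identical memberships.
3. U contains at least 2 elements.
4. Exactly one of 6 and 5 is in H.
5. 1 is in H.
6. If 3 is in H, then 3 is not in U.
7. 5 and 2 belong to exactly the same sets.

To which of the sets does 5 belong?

5: H, U

From (1): 2 ∈ U.
From (5): 1 ∈ H.
(2): 5 matches 1: 5 ∈ H.
(4) (exactly one): 6 ∉ H.
(7): 2 matches 5: 2 ∈ H.
(7): 5 matches 2: 5 ∈ U.
(2): 1 matches 5: 1 ∈ U.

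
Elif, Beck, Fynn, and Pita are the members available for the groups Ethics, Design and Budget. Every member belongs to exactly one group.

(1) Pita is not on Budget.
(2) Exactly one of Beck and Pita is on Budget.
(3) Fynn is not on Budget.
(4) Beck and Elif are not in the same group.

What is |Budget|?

1

From (1): Pita ∉ Budget.
From (3): Fynn ∉ Budget.
(2) (exactly one): Beck ∈ Budget.
(4): Elif ∉ Budget.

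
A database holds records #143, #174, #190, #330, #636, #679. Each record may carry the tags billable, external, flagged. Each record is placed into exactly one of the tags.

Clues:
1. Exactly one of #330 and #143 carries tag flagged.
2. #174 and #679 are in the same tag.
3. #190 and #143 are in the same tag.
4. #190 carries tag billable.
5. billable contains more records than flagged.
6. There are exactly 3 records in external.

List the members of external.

From (4): #190 ∈ billable.
(3): #143 matches #190: #143 ∈ billable.
(1) (exactly one): #330 ∈ flagged.
(6): only 3 candidates remain for external, so all are in.

external = {#174, #636, #679}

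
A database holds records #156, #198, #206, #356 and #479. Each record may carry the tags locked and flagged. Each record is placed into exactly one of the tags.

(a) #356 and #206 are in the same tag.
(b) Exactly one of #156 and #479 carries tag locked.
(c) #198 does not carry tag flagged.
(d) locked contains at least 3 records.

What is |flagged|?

1

From (c): #198 ∉ flagged.
Only one tag left: #198 ∈ locked.
Suppose #206 ∉ locked: no assignment then satisfies all the clues, so #206 ∈ locked.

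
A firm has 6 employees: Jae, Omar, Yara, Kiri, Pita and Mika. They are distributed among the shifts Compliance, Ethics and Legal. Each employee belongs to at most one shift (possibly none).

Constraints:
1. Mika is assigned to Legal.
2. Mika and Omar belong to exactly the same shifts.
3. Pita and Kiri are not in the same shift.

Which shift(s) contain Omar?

From (1): Mika ∈ Legal.
(2): Omar matches Mika: Omar ∉ Compliance.
(2): Omar matches Mika: Omar ∉ Ethics.
(2): Omar matches Mika: Omar ∈ Legal.

Omar: Legal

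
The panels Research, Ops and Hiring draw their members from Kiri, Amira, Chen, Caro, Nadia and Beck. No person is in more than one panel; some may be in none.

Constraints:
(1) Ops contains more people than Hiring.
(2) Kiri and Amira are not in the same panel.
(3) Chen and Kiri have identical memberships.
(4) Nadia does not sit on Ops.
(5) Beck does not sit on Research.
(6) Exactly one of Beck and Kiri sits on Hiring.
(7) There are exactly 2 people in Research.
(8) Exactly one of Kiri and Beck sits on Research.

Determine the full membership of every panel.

Research = {Chen, Kiri}; Ops = {Amira, Caro}; Hiring = {Beck}

From (4): Nadia ∉ Ops.
From (5): Beck ∉ Research.
(8) (exactly one): Kiri ∈ Research.
(2): Amira ∉ Research.
(3): Chen matches Kiri: Chen ∈ Research.
(6) (exactly one): Beck ∈ Hiring.
(7): Research already has 2, so the rest are out.
Suppose Amira ∉ Ops: no assignment then satisfies all the clues, so Amira ∈ Ops.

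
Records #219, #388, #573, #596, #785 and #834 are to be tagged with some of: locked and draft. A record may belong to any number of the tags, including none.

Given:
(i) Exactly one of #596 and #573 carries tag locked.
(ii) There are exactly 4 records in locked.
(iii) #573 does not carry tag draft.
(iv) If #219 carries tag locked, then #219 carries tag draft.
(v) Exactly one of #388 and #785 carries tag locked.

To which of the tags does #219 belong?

#219: draft, locked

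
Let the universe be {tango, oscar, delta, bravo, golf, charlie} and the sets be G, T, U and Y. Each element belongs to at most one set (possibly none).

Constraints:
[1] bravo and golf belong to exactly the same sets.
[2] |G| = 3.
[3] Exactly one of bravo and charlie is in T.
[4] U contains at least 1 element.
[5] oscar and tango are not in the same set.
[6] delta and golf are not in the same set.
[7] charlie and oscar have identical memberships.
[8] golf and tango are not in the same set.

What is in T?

T = {bravo, golf}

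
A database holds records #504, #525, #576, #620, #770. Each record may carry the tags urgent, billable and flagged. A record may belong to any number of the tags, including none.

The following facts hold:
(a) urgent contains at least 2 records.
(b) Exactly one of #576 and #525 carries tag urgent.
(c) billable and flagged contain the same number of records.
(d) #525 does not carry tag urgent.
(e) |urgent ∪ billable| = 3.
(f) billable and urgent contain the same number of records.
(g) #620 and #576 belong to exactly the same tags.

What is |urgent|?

3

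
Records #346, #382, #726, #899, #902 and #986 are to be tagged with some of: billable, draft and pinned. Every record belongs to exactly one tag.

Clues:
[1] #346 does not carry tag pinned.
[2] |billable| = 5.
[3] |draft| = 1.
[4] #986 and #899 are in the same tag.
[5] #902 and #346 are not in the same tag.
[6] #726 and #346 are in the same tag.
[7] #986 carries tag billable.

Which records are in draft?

draft = {#902}

From (1): #346 ∉ pinned.
From (7): #986 ∈ billable.
(4): #899 matches #986: #899 ∈ billable.
(6): #726 matches #346: #726 ∉ pinned.
Suppose #346 ∈ draft: no assignment then satisfies all the clues, so #346 ∉ draft.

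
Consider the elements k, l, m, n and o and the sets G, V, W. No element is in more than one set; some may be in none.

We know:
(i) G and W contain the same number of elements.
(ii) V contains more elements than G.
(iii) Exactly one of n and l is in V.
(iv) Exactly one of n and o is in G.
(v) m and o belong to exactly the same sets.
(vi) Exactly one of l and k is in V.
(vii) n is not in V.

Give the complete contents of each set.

G = {n}; V = {l, m, o}; W = {k}

From (vii): n ∉ V.
(iii) (exactly one): l ∈ V.
(vi) (exactly one): k ∉ V.
Suppose k ∈ G: no assignment then satisfies all the clues, so k ∉ G.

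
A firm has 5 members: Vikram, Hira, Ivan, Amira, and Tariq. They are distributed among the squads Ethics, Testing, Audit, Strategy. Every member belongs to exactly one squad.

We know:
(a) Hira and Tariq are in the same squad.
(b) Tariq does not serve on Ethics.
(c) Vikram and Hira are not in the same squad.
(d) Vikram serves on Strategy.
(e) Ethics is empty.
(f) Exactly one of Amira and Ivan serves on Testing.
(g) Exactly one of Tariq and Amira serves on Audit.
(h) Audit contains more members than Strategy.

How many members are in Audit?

3

From (b): Tariq ∉ Ethics.
From (d): Vikram ∈ Strategy.
(a): Hira matches Tariq: Hira ∉ Ethics.
(c): Hira ∉ Strategy.
(e): Ethics already has 0, so the rest are out.
(a): Tariq matches Hira: Tariq ∉ Strategy.
Suppose Hira ∈ Testing: no assignment then satisfies all the clues, so Hira ∉ Testing.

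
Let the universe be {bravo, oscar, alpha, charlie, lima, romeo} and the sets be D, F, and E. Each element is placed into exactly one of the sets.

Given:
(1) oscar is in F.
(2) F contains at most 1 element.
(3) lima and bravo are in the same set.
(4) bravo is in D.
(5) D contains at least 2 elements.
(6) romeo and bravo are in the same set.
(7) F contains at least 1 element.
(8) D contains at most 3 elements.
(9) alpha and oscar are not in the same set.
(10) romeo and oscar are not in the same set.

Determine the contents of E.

From (1): oscar ∈ F.
From (4): bravo ∈ D.
(2): F already has 1, so the rest are out.
(3): lima matches bravo: lima ∈ D.
(6): romeo matches bravo: romeo ∈ D.
(8): D already has 3, so the rest are out.
Only one set left: alpha ∈ E.
Only one set left: charlie ∈ E.

E = {alpha, charlie}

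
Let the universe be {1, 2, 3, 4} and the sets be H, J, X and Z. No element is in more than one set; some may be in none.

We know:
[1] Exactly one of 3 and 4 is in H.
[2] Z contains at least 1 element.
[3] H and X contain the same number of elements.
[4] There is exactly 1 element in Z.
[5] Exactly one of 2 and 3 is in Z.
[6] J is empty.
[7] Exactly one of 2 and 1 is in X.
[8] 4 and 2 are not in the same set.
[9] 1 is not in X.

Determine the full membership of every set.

H = {4}; J = {}; X = {2}; Z = {3}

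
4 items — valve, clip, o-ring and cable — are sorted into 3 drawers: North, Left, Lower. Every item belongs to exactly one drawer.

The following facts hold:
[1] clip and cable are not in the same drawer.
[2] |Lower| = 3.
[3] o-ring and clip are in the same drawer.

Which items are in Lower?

Lower = {clip, o-ring, valve}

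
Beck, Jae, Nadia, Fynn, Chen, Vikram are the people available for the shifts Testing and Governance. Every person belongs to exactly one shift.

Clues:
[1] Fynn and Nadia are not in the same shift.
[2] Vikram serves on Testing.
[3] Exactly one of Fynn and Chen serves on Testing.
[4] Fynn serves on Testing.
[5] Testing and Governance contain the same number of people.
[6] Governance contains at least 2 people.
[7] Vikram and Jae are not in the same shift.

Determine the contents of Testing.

Testing = {Beck, Fynn, Vikram}

From (2): Vikram ∈ Testing.
From (4): Fynn ∈ Testing.
(1): Nadia ∉ Testing.
(3) (exactly one): Chen ∉ Testing.
(7): Jae ∉ Testing.
Only one shift left: Jae ∈ Governance.
Only one shift left: Nadia ∈ Governance.
Only one shift left: Chen ∈ Governance.
Suppose Beck ∉ Testing: no assignment then satisfies all the clues, so Beck ∈ Testing.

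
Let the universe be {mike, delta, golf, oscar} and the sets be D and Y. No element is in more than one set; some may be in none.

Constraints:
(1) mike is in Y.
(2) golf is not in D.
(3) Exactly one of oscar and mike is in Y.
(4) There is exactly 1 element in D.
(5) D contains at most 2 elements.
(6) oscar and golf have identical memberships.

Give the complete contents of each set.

D = {delta}; Y = {mike}

From (1): mike ∈ Y.
From (2): golf ∉ D.
(3) (exactly one): oscar ∉ Y.
(6): oscar matches golf: oscar ∉ D.
(6): golf matches oscar: golf ∉ Y.
(4): only 1 candidates remain for D, so all are in.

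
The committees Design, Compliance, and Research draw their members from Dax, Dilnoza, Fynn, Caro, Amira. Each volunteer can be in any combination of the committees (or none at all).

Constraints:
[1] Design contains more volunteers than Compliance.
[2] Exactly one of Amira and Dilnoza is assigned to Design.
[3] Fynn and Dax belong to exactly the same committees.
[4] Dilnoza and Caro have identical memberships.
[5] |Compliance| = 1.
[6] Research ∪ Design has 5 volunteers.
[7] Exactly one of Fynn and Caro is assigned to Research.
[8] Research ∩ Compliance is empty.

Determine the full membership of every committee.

Design = {Amira, Dax, Fynn}; Compliance = {Amira}; Research = {Caro, Dilnoza}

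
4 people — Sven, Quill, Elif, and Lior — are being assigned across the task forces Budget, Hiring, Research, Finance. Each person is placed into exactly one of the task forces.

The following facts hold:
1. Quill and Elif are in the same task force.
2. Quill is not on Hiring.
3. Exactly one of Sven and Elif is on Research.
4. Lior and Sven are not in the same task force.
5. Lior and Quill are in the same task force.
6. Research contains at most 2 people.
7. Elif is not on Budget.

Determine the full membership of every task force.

From (2): Quill ∉ Hiring.
From (7): Elif ∉ Budget.
(1): Quill matches Elif: Quill ∉ Budget.
(1): Elif matches Quill: Elif ∉ Hiring.
(5): Lior matches Quill: Lior ∉ Budget.
(5): Lior matches Quill: Lior ∉ Hiring.
Suppose Sven ∈ Budget: no assignment then satisfies all the clues, so Sven ∉ Budget.

Budget = {}; Hiring = {}; Research = {Sven}; Finance = {Elif, Lior, Quill}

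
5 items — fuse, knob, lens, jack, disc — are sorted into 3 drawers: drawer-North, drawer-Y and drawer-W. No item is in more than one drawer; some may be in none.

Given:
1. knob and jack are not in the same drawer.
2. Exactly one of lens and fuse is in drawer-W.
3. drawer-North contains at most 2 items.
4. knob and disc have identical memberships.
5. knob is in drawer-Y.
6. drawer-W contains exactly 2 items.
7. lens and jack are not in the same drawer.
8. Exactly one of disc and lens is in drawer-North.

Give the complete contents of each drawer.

drawer-North = {lens}; drawer-Y = {disc, knob}; drawer-W = {fuse, jack}

From (5): knob ∈ drawer-Y.
(1): jack ∉ drawer-Y.
(4): disc matches knob: disc ∉ drawer-North.
(4): disc matches knob: disc ∈ drawer-Y.
(8) (exactly one): lens ∈ drawer-North.
(2) (exactly one): fuse ∈ drawer-W.
(6): only 2 candidates remain for drawer-W, so all are in.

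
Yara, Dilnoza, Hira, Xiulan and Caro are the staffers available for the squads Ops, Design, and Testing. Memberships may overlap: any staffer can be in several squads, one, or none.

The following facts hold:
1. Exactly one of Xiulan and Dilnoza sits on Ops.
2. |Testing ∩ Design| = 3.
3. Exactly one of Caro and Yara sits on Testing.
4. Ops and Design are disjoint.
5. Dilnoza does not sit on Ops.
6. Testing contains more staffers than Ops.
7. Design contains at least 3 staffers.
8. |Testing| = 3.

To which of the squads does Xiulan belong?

Xiulan: Ops

From (5): Dilnoza ∉ Ops.
(1) (exactly one): Xiulan ∈ Ops.
(4) (disjoint): Xiulan ∉ Design.
Suppose Xiulan ∈ Testing: no assignment then satisfies all the clues, so Xiulan ∉ Testing.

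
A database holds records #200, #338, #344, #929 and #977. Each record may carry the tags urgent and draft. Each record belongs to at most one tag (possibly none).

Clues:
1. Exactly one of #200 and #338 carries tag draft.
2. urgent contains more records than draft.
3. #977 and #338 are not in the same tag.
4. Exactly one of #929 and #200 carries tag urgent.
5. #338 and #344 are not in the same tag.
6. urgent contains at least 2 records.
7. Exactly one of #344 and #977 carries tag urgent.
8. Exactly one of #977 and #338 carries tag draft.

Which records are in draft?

draft = {#338}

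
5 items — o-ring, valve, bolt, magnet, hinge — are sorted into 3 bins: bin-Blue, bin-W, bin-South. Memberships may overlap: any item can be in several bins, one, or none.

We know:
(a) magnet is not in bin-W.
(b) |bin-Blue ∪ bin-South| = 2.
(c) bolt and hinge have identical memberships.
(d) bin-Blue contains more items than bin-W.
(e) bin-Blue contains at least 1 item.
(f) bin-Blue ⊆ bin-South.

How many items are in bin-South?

2

From (a): magnet ∉ bin-W.
Suppose bolt ∈ bin-W: no assignment then satisfies all the clues, so bolt ∉ bin-W.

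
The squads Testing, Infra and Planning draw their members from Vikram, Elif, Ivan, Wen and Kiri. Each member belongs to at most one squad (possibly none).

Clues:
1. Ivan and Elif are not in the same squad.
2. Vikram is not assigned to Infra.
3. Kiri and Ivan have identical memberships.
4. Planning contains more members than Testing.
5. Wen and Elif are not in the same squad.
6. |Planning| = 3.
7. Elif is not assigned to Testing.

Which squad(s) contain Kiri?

Kiri: Planning

From (2): Vikram ∉ Infra.
From (7): Elif ∉ Testing.
Suppose Kiri ∈ Testing: no assignment then satisfies all the clues, so Kiri ∉ Testing.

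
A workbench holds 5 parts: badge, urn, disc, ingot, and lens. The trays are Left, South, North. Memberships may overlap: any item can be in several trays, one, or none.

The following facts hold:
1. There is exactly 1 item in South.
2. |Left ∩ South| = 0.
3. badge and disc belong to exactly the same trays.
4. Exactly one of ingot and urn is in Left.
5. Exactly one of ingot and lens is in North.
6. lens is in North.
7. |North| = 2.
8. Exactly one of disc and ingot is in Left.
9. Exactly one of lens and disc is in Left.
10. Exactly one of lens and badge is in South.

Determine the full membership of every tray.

Left = {badge, disc, urn}; South = {lens}; North = {lens, urn}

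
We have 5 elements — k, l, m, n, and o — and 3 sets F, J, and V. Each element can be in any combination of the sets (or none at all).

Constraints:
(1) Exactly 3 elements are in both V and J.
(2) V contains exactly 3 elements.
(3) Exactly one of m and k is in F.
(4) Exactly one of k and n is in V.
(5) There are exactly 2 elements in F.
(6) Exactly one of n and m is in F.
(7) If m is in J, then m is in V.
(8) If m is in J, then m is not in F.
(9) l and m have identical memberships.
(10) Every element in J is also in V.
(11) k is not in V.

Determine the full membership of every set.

F = {k, n}; J = {l, m, n}; V = {l, m, n}

From (11): k ∉ V.
(4) (exactly one): n ∈ V.
(10) contrapositive: k ∉ J.
Suppose k ∉ F: no assignment then satisfies all the clues, so k ∈ F.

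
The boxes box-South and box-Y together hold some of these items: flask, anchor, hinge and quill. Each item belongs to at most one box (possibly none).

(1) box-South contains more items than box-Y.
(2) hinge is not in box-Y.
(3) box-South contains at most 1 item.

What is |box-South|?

1

From (2): hinge ∉ box-Y.
Suppose flask ∈ box-Y: no assignment then satisfies all the clues, so flask ∉ box-Y.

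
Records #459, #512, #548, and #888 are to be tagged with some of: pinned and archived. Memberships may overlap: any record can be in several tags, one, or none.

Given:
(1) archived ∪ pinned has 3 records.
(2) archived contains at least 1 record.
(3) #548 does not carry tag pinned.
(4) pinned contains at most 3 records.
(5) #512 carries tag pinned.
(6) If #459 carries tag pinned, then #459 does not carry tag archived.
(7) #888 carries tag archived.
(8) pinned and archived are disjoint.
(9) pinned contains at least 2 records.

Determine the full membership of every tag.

pinned = {#459, #512}; archived = {#888}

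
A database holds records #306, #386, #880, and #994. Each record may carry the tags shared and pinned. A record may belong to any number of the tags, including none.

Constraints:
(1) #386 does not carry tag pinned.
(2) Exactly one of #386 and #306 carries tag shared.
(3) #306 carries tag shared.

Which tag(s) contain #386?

#386: none

From (1): #386 ∉ pinned.
From (3): #306 ∈ shared.
(2) (exactly one): #386 ∉ shared.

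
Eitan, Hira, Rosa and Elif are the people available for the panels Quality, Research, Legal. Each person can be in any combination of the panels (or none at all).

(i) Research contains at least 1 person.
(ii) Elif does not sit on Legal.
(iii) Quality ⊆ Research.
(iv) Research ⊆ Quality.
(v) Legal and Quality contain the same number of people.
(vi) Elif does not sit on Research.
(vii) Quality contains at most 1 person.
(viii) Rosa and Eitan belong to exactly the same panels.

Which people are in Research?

Research = {Hira}

From (ii): Elif ∉ Legal.
From (vi): Elif ∉ Research.
(iii) contrapositive: Elif ∉ Quality.
Suppose Eitan ∈ Research: no assignment then satisfies all the clues, so Eitan ∉ Research.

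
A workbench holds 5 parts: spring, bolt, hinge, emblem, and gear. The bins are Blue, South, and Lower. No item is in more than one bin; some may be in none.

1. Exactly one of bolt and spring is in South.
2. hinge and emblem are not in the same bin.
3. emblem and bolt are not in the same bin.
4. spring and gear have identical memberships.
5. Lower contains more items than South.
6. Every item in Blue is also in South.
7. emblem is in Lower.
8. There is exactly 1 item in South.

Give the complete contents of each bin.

Blue = {}; South = {bolt}; Lower = {emblem, gear, spring}

From (7): emblem ∈ Lower.
(2): hinge ∉ Lower.
(3): bolt ∉ Lower.
Suppose spring ∈ Blue: no assignment then satisfies all the clues, so spring ∉ Blue.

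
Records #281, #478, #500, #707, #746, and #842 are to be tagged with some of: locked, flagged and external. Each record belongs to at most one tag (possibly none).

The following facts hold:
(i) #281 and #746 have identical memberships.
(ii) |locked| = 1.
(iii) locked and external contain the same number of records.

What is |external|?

1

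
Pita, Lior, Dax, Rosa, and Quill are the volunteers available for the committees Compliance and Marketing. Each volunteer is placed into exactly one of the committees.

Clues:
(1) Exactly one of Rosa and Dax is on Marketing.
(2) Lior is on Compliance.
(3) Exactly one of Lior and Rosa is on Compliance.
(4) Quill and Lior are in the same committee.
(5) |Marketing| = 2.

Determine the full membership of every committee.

Compliance = {Dax, Lior, Quill}; Marketing = {Pita, Rosa}

From (2): Lior ∈ Compliance.
(3) (exactly one): Rosa ∉ Compliance.
(4): Quill matches Lior: Quill ∈ Compliance.
Only one committee left: Rosa ∈ Marketing.
(1) (exactly one): Dax ∉ Marketing.
(5): only 2 candidates remain for Marketing, so all are in.
Only one committee left: Dax ∈ Compliance.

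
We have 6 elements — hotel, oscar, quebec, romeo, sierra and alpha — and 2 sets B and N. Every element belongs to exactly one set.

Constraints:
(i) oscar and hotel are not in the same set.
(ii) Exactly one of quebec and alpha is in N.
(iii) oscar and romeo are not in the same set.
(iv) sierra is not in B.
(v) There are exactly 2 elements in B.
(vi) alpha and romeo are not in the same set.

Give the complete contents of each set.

B = {alpha, oscar}; N = {hotel, quebec, romeo, sierra}

From (iv): sierra ∉ B.
Only one set left: sierra ∈ N.
Suppose hotel ∈ B: no assignment then satisfies all the clues, so hotel ∉ B.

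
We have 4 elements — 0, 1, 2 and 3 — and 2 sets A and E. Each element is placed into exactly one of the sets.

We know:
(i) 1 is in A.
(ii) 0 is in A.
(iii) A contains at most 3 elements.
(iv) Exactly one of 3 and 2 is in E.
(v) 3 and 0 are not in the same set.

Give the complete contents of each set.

From (i): 1 ∈ A.
From (ii): 0 ∈ A.
(v): 3 ∉ A.
Only one set left: 3 ∈ E.
(iv) (exactly one): 2 ∉ E.
Only one set left: 2 ∈ A.

A = {0, 1, 2}; E = {3}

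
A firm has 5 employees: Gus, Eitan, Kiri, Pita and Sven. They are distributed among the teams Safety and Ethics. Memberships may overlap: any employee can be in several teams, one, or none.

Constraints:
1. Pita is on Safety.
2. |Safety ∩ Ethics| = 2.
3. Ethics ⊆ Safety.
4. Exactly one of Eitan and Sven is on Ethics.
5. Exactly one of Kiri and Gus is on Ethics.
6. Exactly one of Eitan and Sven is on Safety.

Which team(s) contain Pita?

From (1): Pita ∈ Safety.
Suppose Pita ∈ Ethics: no assignment then satisfies all the clues, so Pita ∉ Ethics.

Pita: Safety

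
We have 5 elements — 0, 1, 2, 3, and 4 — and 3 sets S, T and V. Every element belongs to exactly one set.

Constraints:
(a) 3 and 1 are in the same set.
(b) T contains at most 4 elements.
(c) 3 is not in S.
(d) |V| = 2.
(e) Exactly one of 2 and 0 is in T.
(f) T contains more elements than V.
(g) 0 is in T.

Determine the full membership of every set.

From (c): 3 ∉ S.
From (g): 0 ∈ T.
(a): 1 matches 3: 1 ∉ S.
(e) (exactly one): 2 ∉ T.
Suppose 1 ∉ T: no assignment then satisfies all the clues, so 1 ∈ T.

S = {}; T = {0, 1, 3}; V = {2, 4}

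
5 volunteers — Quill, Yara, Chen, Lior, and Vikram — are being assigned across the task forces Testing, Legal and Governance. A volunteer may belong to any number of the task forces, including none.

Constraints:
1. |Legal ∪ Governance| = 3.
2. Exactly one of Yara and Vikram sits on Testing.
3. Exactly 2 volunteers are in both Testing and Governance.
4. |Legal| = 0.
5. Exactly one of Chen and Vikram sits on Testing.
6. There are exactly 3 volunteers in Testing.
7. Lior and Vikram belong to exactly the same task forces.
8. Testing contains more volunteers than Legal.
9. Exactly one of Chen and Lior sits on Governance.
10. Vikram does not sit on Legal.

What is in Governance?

Governance = {Lior, Vikram, Yara}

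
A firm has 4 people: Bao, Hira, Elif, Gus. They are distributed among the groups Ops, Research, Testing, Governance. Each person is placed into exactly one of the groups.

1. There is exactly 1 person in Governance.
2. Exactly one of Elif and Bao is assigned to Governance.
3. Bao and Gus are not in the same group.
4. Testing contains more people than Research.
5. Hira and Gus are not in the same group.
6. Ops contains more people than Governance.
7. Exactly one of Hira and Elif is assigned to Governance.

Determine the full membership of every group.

Ops = {Bao, Hira}; Research = {}; Testing = {Gus}; Governance = {Elif}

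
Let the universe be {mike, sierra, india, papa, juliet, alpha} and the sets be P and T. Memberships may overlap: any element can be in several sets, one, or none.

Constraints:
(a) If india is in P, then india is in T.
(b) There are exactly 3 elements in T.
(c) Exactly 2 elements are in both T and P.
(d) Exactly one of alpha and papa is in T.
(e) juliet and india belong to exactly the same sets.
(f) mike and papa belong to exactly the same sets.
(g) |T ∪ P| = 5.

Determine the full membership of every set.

P = {india, juliet, mike, papa}; T = {alpha, india, juliet}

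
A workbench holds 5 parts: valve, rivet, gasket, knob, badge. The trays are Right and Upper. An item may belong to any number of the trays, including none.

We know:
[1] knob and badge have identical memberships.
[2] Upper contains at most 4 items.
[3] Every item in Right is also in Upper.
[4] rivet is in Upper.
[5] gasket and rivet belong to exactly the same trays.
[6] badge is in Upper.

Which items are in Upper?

Upper = {badge, gasket, knob, rivet}

From (4): rivet ∈ Upper.
From (6): badge ∈ Upper.
(1): knob matches badge: knob ∈ Upper.
(5): gasket matches rivet: gasket ∈ Upper.
(2): Upper already has 4, so the rest are out.
(3) contrapositive: valve ∉ Right.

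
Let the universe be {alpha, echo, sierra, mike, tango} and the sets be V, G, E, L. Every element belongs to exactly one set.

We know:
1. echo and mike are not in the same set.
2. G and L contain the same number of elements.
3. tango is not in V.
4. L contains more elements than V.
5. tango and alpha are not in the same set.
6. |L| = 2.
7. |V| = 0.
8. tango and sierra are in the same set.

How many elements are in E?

1

From (3): tango ∉ V.
(7): V already has 0, so the rest are out.
Suppose alpha ∈ E: no assignment then satisfies all the clues, so alpha ∉ E.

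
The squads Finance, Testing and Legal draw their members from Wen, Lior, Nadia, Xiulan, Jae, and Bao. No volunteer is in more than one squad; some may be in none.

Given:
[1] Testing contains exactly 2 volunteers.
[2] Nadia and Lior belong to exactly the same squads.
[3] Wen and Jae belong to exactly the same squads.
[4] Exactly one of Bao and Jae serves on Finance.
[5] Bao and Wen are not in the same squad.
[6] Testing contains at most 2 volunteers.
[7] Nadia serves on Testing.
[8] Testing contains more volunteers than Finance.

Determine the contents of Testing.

From (7): Nadia ∈ Testing.
(2): Lior matches Nadia: Lior ∉ Finance.
(2): Lior matches Nadia: Lior ∈ Testing.
(6): Testing already has 2, so the rest are out.

Testing = {Lior, Nadia}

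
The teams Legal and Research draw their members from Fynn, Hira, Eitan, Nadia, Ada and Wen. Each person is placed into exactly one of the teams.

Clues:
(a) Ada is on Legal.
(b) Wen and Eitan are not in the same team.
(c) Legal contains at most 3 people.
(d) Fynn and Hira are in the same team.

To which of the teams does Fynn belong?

From (a): Ada ∈ Legal.
Suppose Fynn ∈ Legal: no assignment then satisfies all the clues, so Fynn ∉ Legal.

Fynn: Research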